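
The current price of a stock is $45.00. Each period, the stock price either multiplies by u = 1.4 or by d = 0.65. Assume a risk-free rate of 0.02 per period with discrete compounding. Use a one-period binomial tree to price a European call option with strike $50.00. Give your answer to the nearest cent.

$6.29

Risk-neutral probability p = (1 + 0.02 − 0.65)/(1.4 − 0.65) = 0.3700/0.7500 = 0.4933
Terminal stock prices: S_u = 63, S_d = 29.25
Terminal payoffs (S − K): max(13, 0) = 13, max(-20.75, 0) = 0
Node 0 (S = 45): V_0 = 1/1.02·[0.4933·13.0000 + 0.5067·0.0000] = 6.2876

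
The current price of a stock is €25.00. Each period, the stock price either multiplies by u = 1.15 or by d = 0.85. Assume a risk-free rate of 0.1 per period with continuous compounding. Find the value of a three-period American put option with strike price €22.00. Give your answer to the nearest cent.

Risk-neutral probability p = (e^0.1 − 0.85)/(1.15 − 0.85) = 0.2552/0.3000 = 0.8506
Terminal stock prices: S_uuu = 38.02, S_uud = 28.1, S_udd = 20.77, S_ddd = 15.35
Terminal payoffs (K − S): max(-16.02, 0) = 0, max(-6.103, 0) = 0, max(1.228, 0) = 1.228, max(6.647, 0) = 6.647
Node uu (S = 33.06): continuation = e^(−0.1)·[0.8506·0.0000 + 0.1494·0.0000] = 0.0000; exercise value = 0.0000 ≤ continuation, so V_uu = 0.0000
Node ud (S = 24.44): continuation = e^(−0.1)·[0.8506·0.0000 + 0.1494·1.2281] = 0.1661; exercise value = 0.0000 ≤ continuation, so V_ud = 0.1661
Node dd (S = 18.06): continuation = e^(−0.1)·[0.8506·1.2281 + 0.1494·6.6469] = 1.8439; exercise value = 3.9375 > continuation, so V_dd = 3.9375 (exercise)
Node u (S = 28.75): continuation = e^(−0.1)·[0.8506·0.0000 + 0.1494·0.1661] = 0.0225; exercise value = 0.0000 ≤ continuation, so V_u = 0.0225
Node d (S = 21.25): continuation = e^(−0.1)·[0.8506·0.1661 + 0.1494·3.9375] = 0.6602; exercise value = 0.7500 > continuation, so V_d = 0.7500 (exercise)
Node 0 (S = 25): continuation = e^(−0.1)·[0.8506·0.0225 + 0.1494·0.7500] = 0.1187; exercise value = 0.0000 ≤ continuation, so V_0 = 0.1187

€0.12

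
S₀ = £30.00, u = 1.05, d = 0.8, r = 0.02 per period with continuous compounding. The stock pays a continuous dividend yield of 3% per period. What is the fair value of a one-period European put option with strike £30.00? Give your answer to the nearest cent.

£1.41

Per-period risk-free factor R = e^0.02 = 1.0202; dividend-adjusted growth = e^(0.02−0.03) = 0.9900.
Risk-neutral probability p = (0.9900 − 0.8)/(1.05 − 0.8) = 0.1900/0.2500 = 0.7602
Terminal stock prices: S_u = 31.5, S_d = 24
Terminal payoffs (K − S): max(-1.5, 0) = 0, max(6, 0) = 6
Node 0 (S = 30): V_0 = e^(−0.02)·[0.7602·0.0000 + 0.2398·6.0000] = 1.4103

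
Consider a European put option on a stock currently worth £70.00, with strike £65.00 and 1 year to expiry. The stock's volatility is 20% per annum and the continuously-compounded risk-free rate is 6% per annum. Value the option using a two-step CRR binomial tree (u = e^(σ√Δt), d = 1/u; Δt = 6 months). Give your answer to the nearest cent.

£2.11

CRR parameters: u = e^(σ√Δt) = e^(0.2·√0.5) = 1.1519, d = 1/u = 0.8681
Per-period rate: rΔt = 0.06·0.5 = 0.03, so R = e^0.03 = 1.0305
Risk-neutral probability p = (e^0.03 − 0.8681)/(1.1519 − 0.8681) = 0.1623/0.2838 = 0.5720
Terminal stock prices: S_uu = 92.88, S_ud = 70, S_dd = 52.75
Terminal payoffs (K − S): max(-27.88, 0) = 0, max(-5, 0) = 0, max(12.25, 0) = 12.25
Node u (S = 80.63): V_u = e^(−0.03)·[0.5720·0.0000 + 0.4280·0.0000] = 0.0000
Node d (S = 60.77): V_d = e^(−0.03)·[0.5720·0.0000 + 0.4280·12.2453] = 5.0859
Node 0 (S = 70): V_0 = e^(−0.03)·[0.5720·0.0000 + 0.4280·5.0859] = 2.1123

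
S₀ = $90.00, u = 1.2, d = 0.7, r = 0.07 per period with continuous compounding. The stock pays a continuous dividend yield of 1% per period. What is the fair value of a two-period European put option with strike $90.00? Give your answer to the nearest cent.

Per-period risk-free factor R = e^0.07 = 1.0725; dividend-adjusted growth = e^(0.07−0.01) = 1.0618.
Risk-neutral probability p = (1.0618 − 0.7)/(1.2 − 0.7) = 0.3618/0.5000 = 0.7237
Terminal stock prices: S_uu = 129.6, S_ud = 75.6, S_dd = 44.1
Terminal payoffs (K − S): max(-39.6, 0) = 0, max(14.4, 0) = 14.4, max(45.9, 0) = 45.9
Node u (S = 108): V_u = e^(−0.07)·[0.7237·0.0000 + 0.2763·14.4000] = 3.7101
Node d (S = 63): V_d = e^(−0.07)·[0.7237·14.4000 + 0.2763·45.9000] = 21.5423
Node 0 (S = 90): V_0 = e^(−0.07)·[0.7237·3.7101 + 0.2763·21.5423] = 8.0537

$8.05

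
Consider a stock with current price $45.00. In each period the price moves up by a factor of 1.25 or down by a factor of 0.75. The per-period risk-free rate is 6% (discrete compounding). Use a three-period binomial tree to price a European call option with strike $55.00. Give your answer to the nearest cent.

Risk-neutral probability p = (1 + 0.06 − 0.75)/(1.25 − 0.75) = 0.3100/0.5000 = 0.6200
Terminal stock prices: S_uuu = 87.89, S_uud = 52.73, S_udd = 31.64, S_ddd = 18.98
Terminal payoffs (S − K): max(32.89, 0) = 32.89, max(-2.266, 0) = 0, max(-23.36, 0) = 0, max(-36.02, 0) = 0
Node uu (S = 70.31): V_uu = 1/1.06·[0.6200·32.8906 + 0.3800·0.0000] = 19.2379
Node ud (S = 42.19): V_ud = 1/1.06·[0.6200·0.0000 + 0.3800·0.0000] = 0.0000
Node dd (S = 25.31): V_dd = 1/1.06·[0.6200·0.0000 + 0.3800·0.0000] = 0.0000
Node u (S = 56.25): V_u = 1/1.06·[0.6200·19.2379 + 0.3800·0.0000] = 11.2524
Node d (S = 33.75): V_d = 1/1.06·[0.6200·0.0000 + 0.3800·0.0000] = 0.0000
Node 0 (S = 45): V_0 = 1/1.06·[0.6200·11.2524 + 0.3800·0.0000] = 6.5816

$6.58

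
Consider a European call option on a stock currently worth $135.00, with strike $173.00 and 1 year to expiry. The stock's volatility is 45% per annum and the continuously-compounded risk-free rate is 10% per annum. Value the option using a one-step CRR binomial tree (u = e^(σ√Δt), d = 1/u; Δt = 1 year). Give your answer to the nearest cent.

CRR parameters: u = e^(σ√Δt) = e^(0.45·√1) = 1.5683, d = 1/u = 0.6376
Per-period rate: rΔt = 0.1·1 = 0.1, so R = e^0.1 = 1.1052
Risk-neutral probability p = (e^0.1 − 0.6376)/(1.5683 − 0.6376) = 0.4675/0.9307 = 0.5024
Terminal stock prices: S_u = 211.7, S_d = 86.08
Terminal payoffs (S − K): max(38.72, 0) = 38.72, max(-86.92, 0) = 0
Node 0 (S = 135): V_0 = e^(−0.1)·[0.5024·38.7221 + 0.4976·0.0000] = 17.6015

$17.60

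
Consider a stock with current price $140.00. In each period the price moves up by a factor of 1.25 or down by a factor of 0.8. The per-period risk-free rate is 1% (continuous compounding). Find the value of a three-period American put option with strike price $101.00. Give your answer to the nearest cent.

Risk-neutral probability p = (e^0.01 − 0.8)/(1.25 − 0.8) = 0.2101/0.4500 = 0.4668
Terminal stock prices: S_uuu = 273.4, S_uud = 175, S_udd = 112, S_ddd = 71.68
Terminal payoffs (K − S): max(-172.4, 0) = 0, max(-74, 0) = 0, max(-11, 0) = 0, max(29.32, 0) = 29.32
Node uu (S = 218.8): continuation = e^(−0.01)·[0.4668·0.0000 + 0.5332·0.0000] = 0.0000; exercise value = 0.0000 ≤ continuation, so V_uu = 0.0000
Node ud (S = 140): continuation = e^(−0.01)·[0.4668·0.0000 + 0.5332·0.0000] = 0.0000; exercise value = 0.0000 ≤ continuation, so V_ud = 0.0000
Node dd (S = 89.6): continuation = e^(−0.01)·[0.4668·0.0000 + 0.5332·29.3200] = 15.4785; exercise value = 11.4000 ≤ continuation, so V_dd = 15.4785
Node u (S = 175): continuation = e^(−0.01)·[0.4668·0.0000 + 0.5332·0.0000] = 0.0000; exercise value = 0.0000 ≤ continuation, so V_u = 0.0000
Node d (S = 112): continuation = e^(−0.01)·[0.4668·0.0000 + 0.5332·15.4785] = 8.1714; exercise value = 0.0000 ≤ continuation, so V_d = 8.1714
Node 0 (S = 140): continuation = e^(−0.01)·[0.4668·0.0000 + 0.5332·8.1714] = 4.3138; exercise value = 0.0000 ≤ continuation, so V_0 = 4.3138

$4.31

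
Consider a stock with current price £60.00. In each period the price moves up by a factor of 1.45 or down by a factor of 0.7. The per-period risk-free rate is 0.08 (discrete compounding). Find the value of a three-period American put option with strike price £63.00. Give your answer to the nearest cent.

£11.59

Risk-neutral probability p = (1 + 0.08 − 0.7)/(1.45 − 0.7) = 0.3800/0.7500 = 0.5067
Terminal stock prices: S_uuu = 182.9, S_uud = 88.3, S_udd = 42.63, S_ddd = 20.58
Terminal payoffs (K − S): max(-119.9, 0) = 0, max(-25.3, 0) = 0, max(20.37, 0) = 20.37, max(42.42, 0) = 42.42
Node uu (S = 126.2): continuation = 1/1.08·[0.5067·0.0000 + 0.4933·0.0000] = 0.0000; exercise value = 0.0000 ≤ continuation, so V_uu = 0.0000
Node ud (S = 60.9): continuation = 1/1.08·[0.5067·0.0000 + 0.4933·20.3700] = 9.3048; exercise value = 2.1000 ≤ continuation, so V_ud = 9.3048
Node dd (S = 29.4): continuation = 1/1.08·[0.5067·20.3700 + 0.4933·42.4200] = 28.9333; exercise value = 33.6000 > continuation, so V_dd = 33.6000 (exercise)
Node u (S = 87): continuation = 1/1.08·[0.5067·0.0000 + 0.4933·9.3048] = 4.2503; exercise value = 0.0000 ≤ continuation, so V_u = 4.2503
Node d (S = 42): continuation = 1/1.08·[0.5067·9.3048 + 0.4933·33.6000] = 19.7134; exercise value = 21.0000 > continuation, so V_d = 21.0000 (exercise)
Node 0 (S = 60): continuation = 1/1.08·[0.5067·4.2503 + 0.4933·21.0000] = 11.5866; exercise value = 3.0000 ≤ continuation, so V_0 = 11.5866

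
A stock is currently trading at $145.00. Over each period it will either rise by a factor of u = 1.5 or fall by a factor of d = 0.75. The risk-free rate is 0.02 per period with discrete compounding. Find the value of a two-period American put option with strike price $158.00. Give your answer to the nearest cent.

$30.90

Risk-neutral probability p = (1 + 0.02 − 0.75)/(1.5 − 0.75) = 0.2700/0.7500 = 0.3600
Terminal stock prices: S_uu = 326.2, S_ud = 163.1, S_dd = 81.56
Terminal payoffs (K − S): max(-168.2, 0) = 0, max(-5.125, 0) = 0, max(76.44, 0) = 76.44
Node u (S = 217.5): continuation = 1/1.02·[0.3600·0.0000 + 0.6400·0.0000] = 0.0000; exercise value = 0.0000 ≤ continuation, so V_u = 0.0000
Node d (S = 108.8): continuation = 1/1.02·[0.3600·0.0000 + 0.6400·76.4375] = 47.9608; exercise value = 49.2500 > continuation, so V_d = 49.2500 (exercise)
Node 0 (S = 145): continuation = 1/1.02·[0.3600·0.0000 + 0.6400·49.2500] = 30.9020; exercise value = 13.0000 ≤ continuation, so V_0 = 30.9020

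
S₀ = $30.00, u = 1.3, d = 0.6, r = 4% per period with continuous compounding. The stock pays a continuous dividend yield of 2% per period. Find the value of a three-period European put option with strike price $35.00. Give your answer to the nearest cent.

Per-period risk-free factor R = e^0.04 = 1.0408; dividend-adjusted growth = e^(0.04−0.02) = 1.0202.
Risk-neutral probability p = (1.0202 − 0.6)/(1.3 − 0.6) = 0.4202/0.7000 = 0.6003
Terminal stock prices: S_uuu = 65.91, S_uud = 30.42, S_udd = 14.04, S_ddd = 6.48
Terminal payoffs (K − S): max(-30.91, 0) = 0, max(4.58, 0) = 4.58, max(20.96, 0) = 20.96, max(28.52, 0) = 28.52
Node uu (S = 50.7): V_uu = e^(−0.04)·[0.6003·0.0000 + 0.3997·4.5800] = 1.7589
Node ud (S = 23.4): V_ud = e^(−0.04)·[0.6003·4.5800 + 0.3997·20.9600] = 10.6910
Node dd (S = 10.8): V_dd = e^(−0.04)·[0.6003·20.9600 + 0.3997·28.5200] = 23.0415
Node u (S = 39): V_u = e^(−0.04)·[0.6003·1.7589 + 0.3997·10.6910] = 5.1202
Node d (S = 18): V_d = e^(−0.04)·[0.6003·10.6910 + 0.3997·23.0415] = 15.0149
Node 0 (S = 30): V_0 = e^(−0.04)·[0.6003·5.1202 + 0.3997·15.0149] = 8.7194

$8.72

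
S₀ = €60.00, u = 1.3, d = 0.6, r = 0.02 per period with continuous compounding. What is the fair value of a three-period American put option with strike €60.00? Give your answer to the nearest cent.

€12.45

Risk-neutral probability p = (e^0.02 − 0.6)/(1.3 − 0.6) = 0.4202/0.7000 = 0.6003
Terminal stock prices: S_uuu = 131.8, S_uud = 60.84, S_udd = 28.08, S_ddd = 12.96
Terminal payoffs (K − S): max(-71.82, 0) = 0, max(-0.84, 0) = 0, max(31.92, 0) = 31.92, max(47.04, 0) = 47.04
Node uu (S = 101.4): continuation = e^(−0.02)·[0.6003·0.0000 + 0.3997·0.0000] = 0.0000; exercise value = 0.0000 ≤ continuation, so V_uu = 0.0000
Node ud (S = 46.8): continuation = e^(−0.02)·[0.6003·0.0000 + 0.3997·31.9200] = 12.5062; exercise value = 13.2000 > continuation, so V_ud = 13.2000 (exercise)
Node dd (S = 21.6): continuation = e^(−0.02)·[0.6003·31.9200 + 0.3997·47.0400] = 37.2119; exercise value = 38.4000 > continuation, so V_dd = 38.4000 (exercise)
Node u (S = 78): continuation = e^(−0.02)·[0.6003·0.0000 + 0.3997·13.2000] = 5.1717; exercise value = 0.0000 ≤ continuation, so V_u = 5.1717
Node d (S = 36): continuation = e^(−0.02)·[0.6003·13.2000 + 0.3997·38.4000] = 22.8119; exercise value = 24.0000 > continuation, so V_d = 24.0000 (exercise)
Node 0 (S = 60): continuation = e^(−0.02)·[0.6003·5.1717 + 0.3997·24.0000] = 12.4462; exercise value = 0.0000 ≤ continuation, so V_0 = 12.4462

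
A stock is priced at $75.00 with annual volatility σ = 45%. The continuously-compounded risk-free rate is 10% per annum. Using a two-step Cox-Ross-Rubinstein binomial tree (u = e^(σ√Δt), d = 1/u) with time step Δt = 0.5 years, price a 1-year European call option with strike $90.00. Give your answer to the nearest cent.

CRR parameters: u = e^(σ√Δt) = e^(0.45·√0.5) = 1.3746, d = 1/u = 0.7275
Per-period rate: rΔt = 0.1·0.5 = 0.05, so R = e^0.05 = 1.0513
Risk-neutral probability p = (e^0.05 − 0.7275)/(1.3746 − 0.7275) = 0.3238/0.6472 = 0.5003
Terminal stock prices: S_uu = 141.7, S_ud = 75, S_dd = 39.69
Terminal payoffs (S − K): max(51.72, 0) = 51.72, max(-15, 0) = 0, max(-50.31, 0) = 0
Node u (S = 103.1): V_u = e^(−0.05)·[0.5003·51.7244 + 0.4997·0.0000] = 24.6174
Node d (S = 54.56): V_d = e^(−0.05)·[0.5003·0.0000 + 0.4997·0.0000] = 0.0000
Node 0 (S = 75): V_0 = e^(−0.05)·[0.5003·24.6174 + 0.4997·0.0000] = 11.7163

$11.72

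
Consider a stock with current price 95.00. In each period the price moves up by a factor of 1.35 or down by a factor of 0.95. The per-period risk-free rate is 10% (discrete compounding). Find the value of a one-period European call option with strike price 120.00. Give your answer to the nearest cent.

2.81

Risk-neutral probability p = (1 + 0.1 − 0.95)/(1.35 − 0.95) = 0.1500/0.4000 = 0.3750
Terminal stock prices: S_u = 128.2, S_d = 90.25
Terminal payoffs (S − K): max(8.25, 0) = 8.25, max(-29.75, 0) = 0
Node 0 (S = 95): V_0 = 1/1.1·[0.3750·8.2500 + 0.6250·0.0000] = 2.8125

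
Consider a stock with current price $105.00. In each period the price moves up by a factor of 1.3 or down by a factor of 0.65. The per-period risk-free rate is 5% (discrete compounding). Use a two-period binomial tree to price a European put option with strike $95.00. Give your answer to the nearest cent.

$9.49

Risk-neutral probability p = (1 + 0.05 − 0.65)/(1.3 − 0.65) = 0.4000/0.6500 = 0.6154
Terminal stock prices: S_uu = 177.5, S_ud = 88.73, S_dd = 44.36
Terminal payoffs (K − S): max(-82.45, 0) = 0, max(6.275, 0) = 6.275, max(50.64, 0) = 50.64
Node u (S = 136.5): V_u = 1/1.05·[0.6154·0.0000 + 0.3846·6.2750] = 2.2985
Node d (S = 68.25): V_d = 1/1.05·[0.6154·6.2750 + 0.3846·50.6375] = 22.2262
Node 0 (S = 105): V_0 = 1/1.05·[0.6154·2.2985 + 0.3846·22.2262] = 9.4886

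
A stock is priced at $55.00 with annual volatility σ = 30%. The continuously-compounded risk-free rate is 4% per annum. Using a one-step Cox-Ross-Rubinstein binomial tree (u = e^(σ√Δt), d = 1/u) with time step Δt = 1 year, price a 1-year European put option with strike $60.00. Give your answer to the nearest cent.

CRR parameters: u = e^(σ√Δt) = e^(0.3·√1) = 1.3499, d = 1/u = 0.7408
Per-period rate: rΔt = 0.04·1 = 0.04, so R = e^0.04 = 1.0408
Risk-neutral probability p = (e^0.04 − 0.7408)/(1.3499 − 0.7408) = 0.3000/0.6090 = 0.4926
Terminal stock prices: S_u = 74.24, S_d = 40.75
Terminal payoffs (K − S): max(-14.24, 0) = 0, max(19.25, 0) = 19.25
Node 0 (S = 55): V_0 = e^(−0.04)·[0.4926·0.0000 + 0.5074·19.2550] = 9.3875

$9.39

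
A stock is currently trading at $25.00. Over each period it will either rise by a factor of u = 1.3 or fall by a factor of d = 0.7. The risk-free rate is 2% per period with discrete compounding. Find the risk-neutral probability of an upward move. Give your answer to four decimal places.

Risk-neutral probability p = (1 + 0.02 − 0.7)/(1.3 − 0.7) = 0.3200/0.6000 = 0.5333

p = 0.5333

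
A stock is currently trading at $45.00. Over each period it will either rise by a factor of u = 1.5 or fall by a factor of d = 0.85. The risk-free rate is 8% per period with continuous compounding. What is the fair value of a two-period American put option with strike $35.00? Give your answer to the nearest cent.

Risk-neutral probability p = (e^0.08 − 0.85)/(1.5 − 0.85) = 0.2333/0.6500 = 0.3589
Terminal stock prices: S_uu = 101.2, S_ud = 57.38, S_dd = 32.51
Terminal payoffs (K − S): max(-66.25, 0) = 0, max(-22.38, 0) = 0, max(2.488, 0) = 2.488
Node u (S = 67.5): continuation = e^(−0.08)·[0.3589·0.0000 + 0.6411·0.0000] = 0.0000; exercise value = 0.0000 ≤ continuation, so V_u = 0.0000
Node d (S = 38.25): continuation = e^(−0.08)·[0.3589·0.0000 + 0.6411·2.4875] = 1.4721; exercise value = 0.0000 ≤ continuation, so V_d = 1.4721
Node 0 (S = 45): continuation = e^(−0.08)·[0.3589·0.0000 + 0.6411·1.4721] = 0.8712; exercise value = 0.0000 ≤ continuation, so V_0 = 0.8712

$0.87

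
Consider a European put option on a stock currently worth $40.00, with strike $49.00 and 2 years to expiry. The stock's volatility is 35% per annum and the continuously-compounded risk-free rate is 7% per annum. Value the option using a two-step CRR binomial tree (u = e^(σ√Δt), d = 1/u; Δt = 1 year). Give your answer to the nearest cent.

CRR parameters: u = e^(σ√Δt) = e^(0.35·√1) = 1.4191, d = 1/u = 0.7047
Per-period rate: rΔt = 0.07·1 = 0.07, so R = e^0.07 = 1.0725
Risk-neutral probability p = (e^0.07 − 0.7047)/(1.4191 − 0.7047) = 0.3678/0.7144 = 0.5149
Terminal stock prices: S_uu = 80.55, S_ud = 40, S_dd = 19.86
Terminal payoffs (K − S): max(-31.55, 0) = 0, max(9, 0) = 9, max(29.14, 0) = 29.14
Node u (S = 56.76): V_u = e^(−0.07)·[0.5149·0.0000 + 0.4851·9.0000] = 4.0709
Node d (S = 28.19): V_d = e^(−0.07)·[0.5149·9.0000 + 0.4851·29.1366] = 17.4998
Node 0 (S = 40): V_0 = e^(−0.07)·[0.5149·4.0709 + 0.4851·17.4998] = 9.8699

$9.87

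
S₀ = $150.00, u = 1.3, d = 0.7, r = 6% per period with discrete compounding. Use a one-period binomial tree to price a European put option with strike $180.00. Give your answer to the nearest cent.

$28.30

Risk-neutral probability p = (1 + 0.06 − 0.7)/(1.3 − 0.7) = 0.3600/0.6000 = 0.6000
Terminal stock prices: S_u = 195, S_d = 105
Terminal payoffs (K − S): max(-15, 0) = 0, max(75, 0) = 75
Node 0 (S = 150): V_0 = 1/1.06·[0.6000·0.0000 + 0.4000·75.0000] = 28.3019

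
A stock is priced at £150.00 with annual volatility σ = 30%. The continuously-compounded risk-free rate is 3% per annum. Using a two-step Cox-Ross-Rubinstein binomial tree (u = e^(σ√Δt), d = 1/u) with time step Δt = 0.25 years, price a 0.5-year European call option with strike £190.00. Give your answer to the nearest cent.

CRR parameters: u = e^(σ√Δt) = e^(0.3·√0.25) = 1.1618, d = 1/u = 0.8607
Per-period rate: rΔt = 0.03·0.25 = 0.0075, so R = e^0.0075 = 1.0075
Risk-neutral probability p = (e^0.0075 − 0.8607)/(1.1618 − 0.8607) = 0.1468/0.3011 = 0.4876
Terminal stock prices: S_uu = 202.5, S_ud = 150, S_dd = 111.1
Terminal payoffs (S − K): max(12.48, 0) = 12.48, max(-40, 0) = 0, max(-78.88, 0) = 0
Node u (S = 174.3): V_u = e^(−0.0075)·[0.4876·12.4788 + 0.5124·0.0000] = 6.0388
Node d (S = 129.1): V_d = e^(−0.0075)·[0.4876·0.0000 + 0.5124·0.0000] = 0.0000
Node 0 (S = 150): V_0 = e^(−0.0075)·[0.4876·6.0388 + 0.5124·0.0000] = 2.9224

£2.92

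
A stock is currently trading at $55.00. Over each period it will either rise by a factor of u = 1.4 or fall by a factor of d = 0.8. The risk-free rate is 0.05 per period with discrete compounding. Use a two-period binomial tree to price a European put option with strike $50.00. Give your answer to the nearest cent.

Risk-neutral probability p = (1 + 0.05 − 0.8)/(1.4 − 0.8) = 0.2500/0.6000 = 0.4167
Terminal stock prices: S_uu = 107.8, S_ud = 61.6, S_dd = 35.2
Terminal payoffs (K − S): max(-57.8, 0) = 0, max(-11.6, 0) = 0, max(14.8, 0) = 14.8
Node u (S = 77): V_u = 1/1.05·[0.4167·0.0000 + 0.5833·0.0000] = 0.0000
Node d (S = 44): V_d = 1/1.05·[0.4167·0.0000 + 0.5833·14.8000] = 8.2222
Node 0 (S = 55): V_0 = 1/1.05·[0.4167·0.0000 + 0.5833·8.2222] = 4.5679

$4.57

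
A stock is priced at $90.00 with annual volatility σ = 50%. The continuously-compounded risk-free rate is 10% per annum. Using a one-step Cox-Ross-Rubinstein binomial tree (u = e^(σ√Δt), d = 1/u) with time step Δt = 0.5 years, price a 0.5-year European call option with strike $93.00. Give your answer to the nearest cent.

CRR parameters: u = e^(σ√Δt) = e^(0.5·√0.5) = 1.4241, d = 1/u = 0.7022
Per-period rate: rΔt = 0.1·0.5 = 0.05, so R = e^0.05 = 1.0513
Risk-neutral probability p = (e^0.05 − 0.7022)/(1.4241 − 0.7022) = 0.3491/0.7219 = 0.4835
Terminal stock prices: S_u = 128.2, S_d = 63.2
Terminal payoffs (S − K): max(35.17, 0) = 35.17, max(-29.8, 0) = 0
Node 0 (S = 90): V_0 = e^(−0.05)·[0.4835·35.1707 + 0.5165·0.0000] = 16.1770

$16.18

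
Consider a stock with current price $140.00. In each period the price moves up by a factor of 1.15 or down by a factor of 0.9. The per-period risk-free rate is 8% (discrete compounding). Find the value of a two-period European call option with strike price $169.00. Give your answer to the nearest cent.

$7.18

Risk-neutral probability p = (1 + 0.08 − 0.9)/(1.15 − 0.9) = 0.1800/0.2500 = 0.7200
Terminal stock prices: S_uu = 185.1, S_ud = 144.9, S_dd = 113.4
Terminal payoffs (S − K): max(16.15, 0) = 16.15, max(-24.1, 0) = 0, max(-55.6, 0) = 0
Node u (S = 161): V_u = 1/1.08·[0.7200·16.1500 + 0.2800·0.0000] = 10.7667
Node d (S = 126): V_d = 1/1.08·[0.7200·0.0000 + 0.2800·0.0000] = 0.0000
Node 0 (S = 140): V_0 = 1/1.08·[0.7200·10.7667 + 0.2800·0.0000] = 7.1778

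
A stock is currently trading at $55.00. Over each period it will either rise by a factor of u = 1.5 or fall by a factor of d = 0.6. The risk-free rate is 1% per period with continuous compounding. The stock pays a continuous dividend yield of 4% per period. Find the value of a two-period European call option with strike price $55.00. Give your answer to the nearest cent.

Per-period risk-free factor R = e^0.01 = 1.0101; dividend-adjusted growth = e^(0.01−0.04) = 0.9704.
Risk-neutral probability p = (0.9704 − 0.6)/(1.5 − 0.6) = 0.3704/0.9000 = 0.4116
Terminal stock prices: S_uu = 123.8, S_ud = 49.5, S_dd = 19.8
Terminal payoffs (S − K): max(68.75, 0) = 68.75, max(-5.5, 0) = 0, max(-35.2, 0) = 0
Node u (S = 82.5): V_u = e^(−0.01)·[0.4116·68.7500 + 0.5884·0.0000] = 28.0164
Node d (S = 33): V_d = e^(−0.01)·[0.4116·0.0000 + 0.5884·0.0000] = 0.0000
Node 0 (S = 55): V_0 = e^(−0.01)·[0.4116·28.0164 + 0.5884·0.0000] = 11.4170

$11.42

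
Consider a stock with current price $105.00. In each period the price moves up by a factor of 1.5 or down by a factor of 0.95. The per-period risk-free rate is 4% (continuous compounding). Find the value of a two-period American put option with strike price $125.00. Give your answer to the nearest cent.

Risk-neutral probability p = (e^0.04 − 0.95)/(1.5 − 0.95) = 0.0908/0.5500 = 0.1651
Terminal stock prices: S_uu = 236.2, S_ud = 149.6, S_dd = 94.76
Terminal payoffs (K − S): max(-111.2, 0) = 0, max(-24.62, 0) = 0, max(30.24, 0) = 30.24
Node u (S = 157.5): continuation = e^(−0.04)·[0.1651·0.0000 + 0.8349·0.0000] = 0.0000; exercise value = 0.0000 ≤ continuation, so V_u = 0.0000
Node d (S = 99.75): continuation = e^(−0.04)·[0.1651·0.0000 + 0.8349·30.2375] = 24.2551; exercise value = 25.2500 > continuation, so V_d = 25.2500 (exercise)
Node 0 (S = 105): continuation = e^(−0.04)·[0.1651·0.0000 + 0.8349·25.2500] = 20.2544; exercise value = 20.0000 ≤ continuation, so V_0 = 20.2544

$20.25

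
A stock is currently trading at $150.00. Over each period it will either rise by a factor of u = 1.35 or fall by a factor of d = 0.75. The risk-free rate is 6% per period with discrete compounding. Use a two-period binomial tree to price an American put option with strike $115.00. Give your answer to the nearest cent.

$6.37

Risk-neutral probability p = (1 + 0.06 − 0.75)/(1.35 − 0.75) = 0.3100/0.6000 = 0.5167
Terminal stock prices: S_uu = 273.4, S_ud = 151.9, S_dd = 84.38
Terminal payoffs (K − S): max(-158.4, 0) = 0, max(-36.88, 0) = 0, max(30.62, 0) = 30.62
Node u (S = 202.5): continuation = 1/1.06·[0.5167·0.0000 + 0.4833·0.0000] = 0.0000; exercise value = 0.0000 ≤ continuation, so V_u = 0.0000
Node d (S = 112.5): continuation = 1/1.06·[0.5167·0.0000 + 0.4833·30.6250] = 13.9642; exercise value = 2.5000 ≤ continuation, so V_d = 13.9642
Node 0 (S = 150): continuation = 1/1.06·[0.5167·0.0000 + 0.4833·13.9642] = 6.3673; exercise value = 0.0000 ≤ continuation, so V_0 = 6.3673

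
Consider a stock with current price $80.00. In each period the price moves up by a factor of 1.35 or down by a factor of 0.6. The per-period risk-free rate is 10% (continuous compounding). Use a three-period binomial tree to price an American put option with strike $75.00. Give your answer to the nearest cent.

Risk-neutral probability p = (e^0.1 − 0.6)/(1.35 − 0.6) = 0.5052/0.7500 = 0.6736
Terminal stock prices: S_uuu = 196.8, S_uud = 87.48, S_udd = 38.88, S_ddd = 17.28
Terminal payoffs (K − S): max(-121.8, 0) = 0, max(-12.48, 0) = 0, max(36.12, 0) = 36.12, max(57.72, 0) = 57.72
Node uu (S = 145.8): continuation = e^(−0.1)·[0.6736·0.0000 + 0.3264·0.0000] = 0.0000; exercise value = 0.0000 ≤ continuation, so V_uu = 0.0000
Node ud (S = 64.8): continuation = e^(−0.1)·[0.6736·0.0000 + 0.3264·36.1200] = 10.6689; exercise value = 10.2000 ≤ continuation, so V_ud = 10.6689
Node dd (S = 28.8): continuation = e^(−0.1)·[0.6736·36.1200 + 0.3264·57.7200] = 39.0628; exercise value = 46.2000 > continuation, so V_dd = 46.2000 (exercise)
Node u (S = 108): continuation = e^(−0.1)·[0.6736·0.0000 + 0.3264·10.6689] = 3.1513; exercise value = 0.0000 ≤ continuation, so V_u = 3.1513
Node d (S = 48): continuation = e^(−0.1)·[0.6736·10.6689 + 0.3264·46.2000] = 20.1486; exercise value = 27.0000 > continuation, so V_d = 27.0000 (exercise)
Node 0 (S = 80): continuation = e^(−0.1)·[0.6736·3.1513 + 0.3264·27.0000] = 9.8957; exercise value = 0.0000 ≤ continuation, so V_0 = 9.8957

$9.90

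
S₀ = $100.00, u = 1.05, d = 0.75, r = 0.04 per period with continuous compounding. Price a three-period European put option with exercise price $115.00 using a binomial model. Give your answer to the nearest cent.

Risk-neutral probability p = (e^0.04 − 0.75)/(1.05 − 0.75) = 0.2908/0.3000 = 0.9694
Terminal stock prices: S_uuu = 115.8, S_uud = 82.69, S_udd = 59.06, S_ddd = 42.19
Terminal payoffs (K − S): max(-0.7625, 0) = 0, max(32.31, 0) = 32.31, max(55.94, 0) = 55.94, max(72.81, 0) = 72.81
Node uu (S = 110.2): V_uu = e^(−0.04)·[0.9694·0.0000 + 0.0306·32.3125] = 0.9509
Node ud (S = 78.75): V_ud = e^(−0.04)·[0.9694·32.3125 + 0.0306·55.9375] = 31.7408
Node dd (S = 56.25): V_dd = e^(−0.04)·[0.9694·55.9375 + 0.0306·72.8125] = 54.2408
Node u (S = 105): V_u = e^(−0.04)·[0.9694·0.9509 + 0.0306·31.7408] = 1.8198
Node d (S = 75): V_d = e^(−0.04)·[0.9694·31.7408 + 0.0306·54.2408] = 31.1584
Node 0 (S = 100): V_0 = e^(−0.04)·[0.9694·1.8198 + 0.0306·31.1584] = 2.6119

$2.61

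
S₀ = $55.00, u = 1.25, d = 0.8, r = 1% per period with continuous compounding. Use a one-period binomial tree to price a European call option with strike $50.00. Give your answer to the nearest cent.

Risk-neutral probability p = (e^0.01 − 0.8)/(1.25 − 0.8) = 0.2101/0.4500 = 0.4668
Terminal stock prices: S_u = 68.75, S_d = 44
Terminal payoffs (S − K): max(18.75, 0) = 18.75, max(-6, 0) = 0
Node 0 (S = 55): V_0 = e^(−0.01)·[0.4668·18.7500 + 0.5332·0.0000] = 8.6650

$8.67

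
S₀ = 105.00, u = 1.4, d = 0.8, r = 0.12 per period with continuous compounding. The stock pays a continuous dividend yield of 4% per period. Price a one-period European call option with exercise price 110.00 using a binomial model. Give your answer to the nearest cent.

15.49

Per-period risk-free factor R = e^0.12 = 1.1275; dividend-adjusted growth = e^(0.12−0.04) = 1.0833.
Risk-neutral probability p = (1.0833 − 0.8)/(1.4 − 0.8) = 0.2833/0.6000 = 0.4721
Terminal stock prices: S_u = 147, S_d = 84
Terminal payoffs (S − K): max(37, 0) = 37, max(-26, 0) = 0
Node 0 (S = 105): V_0 = e^(−0.12)·[0.4721·37.0000 + 0.5279·0.0000] = 15.4939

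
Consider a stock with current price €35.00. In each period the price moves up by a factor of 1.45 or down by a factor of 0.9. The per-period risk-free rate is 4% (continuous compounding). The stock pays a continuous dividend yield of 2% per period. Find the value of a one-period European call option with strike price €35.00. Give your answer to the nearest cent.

Per-period risk-free factor R = e^0.04 = 1.0408; dividend-adjusted growth = e^(0.04−0.02) = 1.0202.
Risk-neutral probability p = (1.0202 − 0.9)/(1.45 − 0.9) = 0.1202/0.5500 = 0.2185
Terminal stock prices: S_u = 50.75, S_d = 31.5
Terminal payoffs (S − K): max(15.75, 0) = 15.75, max(-3.5, 0) = 0
Node 0 (S = 35): V_0 = e^(−0.04)·[0.2185·15.7500 + 0.7815·0.0000] = 3.3072

€3.31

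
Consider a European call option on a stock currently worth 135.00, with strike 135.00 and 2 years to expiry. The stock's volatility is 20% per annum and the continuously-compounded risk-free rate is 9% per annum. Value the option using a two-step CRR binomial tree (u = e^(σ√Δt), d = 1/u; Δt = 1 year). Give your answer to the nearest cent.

CRR parameters: u = e^(σ√Δt) = e^(0.2·√1) = 1.2214, d = 1/u = 0.8187
Per-period rate: rΔt = 0.09·1 = 0.09, so R = e^0.09 = 1.0942
Risk-neutral probability p = (e^0.09 − 0.8187)/(1.2214 − 0.8187) = 0.2754/0.4027 = 0.6840
Terminal stock prices: S_uu = 201.4, S_ud = 135, S_dd = 90.49
Terminal payoffs (S − K): max(66.4, 0) = 66.4, max(0, 0) = 0, max(-44.51, 0) = 0
Node u (S = 164.9): V_u = e^(−0.09)·[0.6840·66.3963 + 0.3160·0.0000] = 41.5087
Node d (S = 110.5): V_d = e^(−0.09)·[0.6840·0.0000 + 0.3160·0.0000] = 0.0000
Node 0 (S = 135): V_0 = e^(−0.09)·[0.6840·41.5087 + 0.3160·0.0000] = 25.9498

25.95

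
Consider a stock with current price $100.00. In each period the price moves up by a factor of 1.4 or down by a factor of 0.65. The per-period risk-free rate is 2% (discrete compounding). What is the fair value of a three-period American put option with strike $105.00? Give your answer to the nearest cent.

Risk-neutral probability p = (1 + 0.02 − 0.65)/(1.4 − 0.65) = 0.3700/0.7500 = 0.4933
Terminal stock prices: S_uuu = 274.4, S_uud = 127.4, S_udd = 59.15, S_ddd = 27.46
Terminal payoffs (K − S): max(-169.4, 0) = 0, max(-22.4, 0) = 0, max(45.85, 0) = 45.85, max(77.54, 0) = 77.54
Node uu (S = 196): continuation = 1/1.02·[0.4933·0.0000 + 0.5067·0.0000] = 0.0000; exercise value = 0.0000 ≤ continuation, so V_uu = 0.0000
Node ud (S = 91): continuation = 1/1.02·[0.4933·0.0000 + 0.5067·45.8500] = 22.7752; exercise value = 14.0000 ≤ continuation, so V_ud = 22.7752
Node dd (S = 42.25): continuation = 1/1.02·[0.4933·45.8500 + 0.5067·77.5375] = 60.6912; exercise value = 62.7500 > continuation, so V_dd = 62.7500 (exercise)
Node u (S = 140): continuation = 1/1.02·[0.4933·0.0000 + 0.5067·22.7752] = 11.3132; exercise value = 0.0000 ≤ continuation, so V_u = 11.3132
Node d (S = 65): continuation = 1/1.02·[0.4933·22.7752 + 0.5067·62.7500] = 42.1854; exercise value = 40.0000 ≤ continuation, so V_d = 42.1854
Node 0 (S = 100): continuation = 1/1.02·[0.4933·11.3132 + 0.5067·42.1854] = 26.4265; exercise value = 5.0000 ≤ continuation, so V_0 = 26.4265

$26.43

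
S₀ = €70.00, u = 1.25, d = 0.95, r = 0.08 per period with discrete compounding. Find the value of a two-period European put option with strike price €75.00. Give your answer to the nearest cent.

Risk-neutral probability p = (1 + 0.08 − 0.95)/(1.25 − 0.95) = 0.1300/0.3000 = 0.4333
Terminal stock prices: S_uu = 109.4, S_ud = 83.12, S_dd = 63.17
Terminal payoffs (K − S): max(-34.38, 0) = 0, max(-8.125, 0) = 0, max(11.83, 0) = 11.83
Node u (S = 87.5): V_u = 1/1.08·[0.4333·0.0000 + 0.5667·0.0000] = 0.0000
Node d (S = 66.5): V_d = 1/1.08·[0.4333·0.0000 + 0.5667·11.8250] = 6.2045
Node 0 (S = 70): V_0 = 1/1.08·[0.4333·0.0000 + 0.5667·6.2045] = 3.2554

€3.26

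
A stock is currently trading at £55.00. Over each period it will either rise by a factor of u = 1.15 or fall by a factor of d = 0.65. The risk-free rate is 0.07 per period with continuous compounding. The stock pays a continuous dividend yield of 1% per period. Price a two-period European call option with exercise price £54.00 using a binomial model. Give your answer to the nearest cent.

Per-period risk-free factor R = e^0.07 = 1.0725; dividend-adjusted growth = e^(0.07−0.01) = 1.0618.
Risk-neutral probability p = (1.0618 − 0.65)/(1.15 − 0.65) = 0.4118/0.5000 = 0.8237
Terminal stock prices: S_uu = 72.74, S_ud = 41.11, S_dd = 23.24
Terminal payoffs (S − K): max(18.74, 0) = 18.74, max(-12.89, 0) = 0, max(-30.76, 0) = 0
Node u (S = 63.25): V_u = e^(−0.07)·[0.8237·18.7375 + 0.1763·0.0000] = 14.3902
Node d (S = 35.75): V_d = e^(−0.07)·[0.8237·0.0000 + 0.1763·0.0000] = 0.0000
Node 0 (S = 55): V_0 = e^(−0.07)·[0.8237·14.3902 + 0.1763·0.0000] = 11.0515

£11.05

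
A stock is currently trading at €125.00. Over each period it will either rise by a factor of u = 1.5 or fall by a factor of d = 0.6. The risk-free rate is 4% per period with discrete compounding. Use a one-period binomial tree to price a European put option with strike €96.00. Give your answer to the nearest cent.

€10.32

Risk-neutral probability p = (1 + 0.04 − 0.6)/(1.5 − 0.6) = 0.4400/0.9000 = 0.4889
Terminal stock prices: S_u = 187.5, S_d = 75
Terminal payoffs (K − S): max(-91.5, 0) = 0, max(21, 0) = 21
Node 0 (S = 125): V_0 = 1/1.04·[0.4889·0.0000 + 0.5111·21.0000] = 10.3205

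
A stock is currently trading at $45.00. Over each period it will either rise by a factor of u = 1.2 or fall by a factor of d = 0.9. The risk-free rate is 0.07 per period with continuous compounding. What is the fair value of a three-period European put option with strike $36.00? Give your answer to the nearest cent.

Risk-neutral probability p = (e^0.07 − 0.9)/(1.2 − 0.9) = 0.1725/0.3000 = 0.5750
Terminal stock prices: S_uuu = 77.76, S_uud = 58.32, S_udd = 43.74, S_ddd = 32.81
Terminal payoffs (K − S): max(-41.76, 0) = 0, max(-22.32, 0) = 0, max(-7.74, 0) = 0, max(3.195, 0) = 3.195
Node uu (S = 64.8): V_uu = e^(−0.07)·[0.5750·0.0000 + 0.4250·0.0000] = 0.0000
Node ud (S = 48.6): V_ud = e^(−0.07)·[0.5750·0.0000 + 0.4250·0.0000] = 0.0000
Node dd (S = 36.45): V_dd = e^(−0.07)·[0.5750·0.0000 + 0.4250·3.1950] = 1.2660
Node u (S = 54): V_u = e^(−0.07)·[0.5750·0.0000 + 0.4250·0.0000] = 0.0000
Node d (S = 40.5): V_d = e^(−0.07)·[0.5750·0.0000 + 0.4250·1.2660] = 0.5016
Node 0 (S = 45): V_0 = e^(−0.07)·[0.5750·0.0000 + 0.4250·0.5016] = 0.1988

$0.20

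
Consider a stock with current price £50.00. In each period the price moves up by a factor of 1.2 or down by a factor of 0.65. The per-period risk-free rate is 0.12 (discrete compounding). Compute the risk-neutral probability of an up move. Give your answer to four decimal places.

Risk-neutral probability p = (1 + 0.12 − 0.65)/(1.2 − 0.65) = 0.4700/0.5500 = 0.8545

p = 0.8545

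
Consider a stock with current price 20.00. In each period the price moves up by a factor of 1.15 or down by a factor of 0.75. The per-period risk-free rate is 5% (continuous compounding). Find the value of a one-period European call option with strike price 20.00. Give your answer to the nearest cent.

Risk-neutral probability p = (e^0.05 − 0.75)/(1.15 − 0.75) = 0.3013/0.4000 = 0.7532
Terminal stock prices: S_u = 23, S_d = 15
Terminal payoffs (S − K): max(3, 0) = 3, max(-5, 0) = 0
Node 0 (S = 20): V_0 = e^(−0.05)·[0.7532·3.0000 + 0.2468·0.0000] = 2.1493

2.15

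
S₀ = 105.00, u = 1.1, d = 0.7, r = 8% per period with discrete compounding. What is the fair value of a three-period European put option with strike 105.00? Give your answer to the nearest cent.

Risk-neutral probability p = (1 + 0.08 − 0.7)/(1.1 − 0.7) = 0.3800/0.4000 = 0.9500
Terminal stock prices: S_uuu = 139.8, S_uud = 88.94, S_udd = 56.59, S_ddd = 36.01
Terminal payoffs (K − S): max(-34.76, 0) = 0, max(16.06, 0) = 16.06, max(48.41, 0) = 48.41, max(68.99, 0) = 68.99
Node uu (S = 127.1): V_uu = 1/1.08·[0.9500·0.0000 + 0.0500·16.0650] = 0.7437
Node ud (S = 80.85): V_ud = 1/1.08·[0.9500·16.0650 + 0.0500·48.4050] = 16.3722
Node dd (S = 51.45): V_dd = 1/1.08·[0.9500·48.4050 + 0.0500·68.9850] = 45.7722
Node u (S = 115.5): V_u = 1/1.08·[0.9500·0.7437 + 0.0500·16.3722] = 1.4122
Node d (S = 73.5): V_d = 1/1.08·[0.9500·16.3722 + 0.0500·45.7722] = 16.5206
Node 0 (S = 105): V_0 = 1/1.08·[0.9500·1.4122 + 0.0500·16.5206] = 2.0071

2.01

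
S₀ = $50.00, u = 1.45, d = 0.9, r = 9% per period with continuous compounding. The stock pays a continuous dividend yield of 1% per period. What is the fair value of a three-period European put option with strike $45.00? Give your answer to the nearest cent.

Per-period risk-free factor R = e^0.09 = 1.0942; dividend-adjusted growth = e^(0.09−0.01) = 1.0833.
Risk-neutral probability p = (1.0833 − 0.9)/(1.45 − 0.9) = 0.1833/0.5500 = 0.3332
Terminal stock prices: S_uuu = 152.4, S_uud = 94.61, S_udd = 58.73, S_ddd = 36.45
Terminal payoffs (K − S): max(-107.4, 0) = 0, max(-49.61, 0) = 0, max(-13.73, 0) = 0, max(8.55, 0) = 8.55
Node uu (S = 105.1): V_uu = e^(−0.09)·[0.3332·0.0000 + 0.6668·0.0000] = 0.0000
Node ud (S = 65.25): V_ud = e^(−0.09)·[0.3332·0.0000 + 0.6668·0.0000] = 0.0000
Node dd (S = 40.5): V_dd = e^(−0.09)·[0.3332·0.0000 + 0.6668·8.5500] = 5.2101
Node u (S = 72.5): V_u = e^(−0.09)·[0.3332·0.0000 + 0.6668·0.0000] = 0.0000
Node d (S = 45): V_d = e^(−0.09)·[0.3332·0.0000 + 0.6668·5.2101] = 3.1748
Node 0 (S = 50): V_0 = e^(−0.09)·[0.3332·0.0000 + 0.6668·3.1748] = 1.9346

$1.93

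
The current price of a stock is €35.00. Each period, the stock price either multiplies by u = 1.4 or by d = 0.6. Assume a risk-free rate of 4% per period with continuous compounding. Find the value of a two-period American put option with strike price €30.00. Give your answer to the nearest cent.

Risk-neutral probability p = (e^0.04 − 0.6)/(1.4 − 0.6) = 0.4408/0.8000 = 0.5510
Terminal stock prices: S_uu = 68.6, S_ud = 29.4, S_dd = 12.6
Terminal payoffs (K − S): max(-38.6, 0) = 0, max(0.6, 0) = 0.6, max(17.4, 0) = 17.4
Node u (S = 49): continuation = e^(−0.04)·[0.5510·0.0000 + 0.4490·0.6000] = 0.2588; exercise value = 0.0000 ≤ continuation, so V_u = 0.2588
Node d (S = 21): continuation = e^(−0.04)·[0.5510·0.6000 + 0.4490·17.4000] = 7.8237; exercise value = 9.0000 > continuation, so V_d = 9.0000 (exercise)
Node 0 (S = 35): continuation = e^(−0.04)·[0.5510·0.2588 + 0.4490·9.0000] = 4.0195; exercise value = 0.0000 ≤ continuation, so V_0 = 4.0195

€4.02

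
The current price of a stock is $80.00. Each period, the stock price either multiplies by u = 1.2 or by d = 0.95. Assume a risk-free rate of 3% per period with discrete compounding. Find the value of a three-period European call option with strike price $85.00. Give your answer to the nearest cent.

Risk-neutral probability p = (1 + 0.03 − 0.95)/(1.2 − 0.95) = 0.0800/0.2500 = 0.3200
Terminal stock prices: S_uuu = 138.2, S_uud = 109.4, S_udd = 86.64, S_ddd = 68.59
Terminal payoffs (S − K): max(53.24, 0) = 53.24, max(24.44, 0) = 24.44, max(1.64, 0) = 1.64, max(-16.41, 0) = 0
Node uu (S = 115.2): V_uu = 1/1.03·[0.3200·53.2400 + 0.6800·24.4400] = 32.6757
Node ud (S = 91.2): V_ud = 1/1.03·[0.3200·24.4400 + 0.6800·1.6400] = 8.6757
Node dd (S = 72.2): V_dd = 1/1.03·[0.3200·1.6400 + 0.6800·0.0000] = 0.5095
Node u (S = 96): V_u = 1/1.03·[0.3200·32.6757 + 0.6800·8.6757] = 15.8793
Node d (S = 76): V_d = 1/1.03·[0.3200·8.6757 + 0.6800·0.5095] = 3.0318
Node 0 (S = 80): V_0 = 1/1.03·[0.3200·15.8793 + 0.6800·3.0318] = 6.9349

$6.93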